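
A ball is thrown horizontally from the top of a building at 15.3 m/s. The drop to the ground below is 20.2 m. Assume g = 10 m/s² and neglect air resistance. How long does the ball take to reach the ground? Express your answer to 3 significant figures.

The horizontal speed doesn't affect the fall. With v_y0 = 0, h = ½ g t².
t = √(2 × 20.2 / 10) = √4.040 = 2.01 s.

2.01 s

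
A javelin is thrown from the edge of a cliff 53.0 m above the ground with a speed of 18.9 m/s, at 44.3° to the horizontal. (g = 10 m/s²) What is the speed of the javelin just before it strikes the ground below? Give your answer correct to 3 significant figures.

v_x = 18.9 cos 44.3° = 13.53 m/s is unchanged throughout.
For the vertical component, v_y² = v_y0² + 2 g h = (13.20)² + 2×10×53.0 = 1234, so |v_y| = 35.13 m/s.
Impact speed = √(v_x² + v_y²) = √(183.1 + 1234) = 37.6 m/s.

37.6 m/s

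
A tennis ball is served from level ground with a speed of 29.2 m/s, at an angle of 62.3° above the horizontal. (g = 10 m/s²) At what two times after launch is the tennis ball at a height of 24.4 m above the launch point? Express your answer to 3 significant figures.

1.24 s and 3.93 s

v_y0 = 29.2 sin 62.3° = 25.85 m/s.
Set y = v_y0 t − ½ g t² = 24.4: 5.000 t² − 25.85 t + 24.4 = 0.
t = [25.85 ± √(668.2 − 488.0)] / 10 = (25.85 ± 13.42) / 10, giving t = 1.24 s or t = 3.93 s.
So the tennis ball is at 24.4 m at t = 1.24 s (rising) and t = 3.93 s (falling).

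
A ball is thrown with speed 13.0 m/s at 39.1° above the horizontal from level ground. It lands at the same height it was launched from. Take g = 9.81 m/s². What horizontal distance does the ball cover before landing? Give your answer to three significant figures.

For level ground, R = v₀² sin(2θ) / g.
sin(2 × 39.1°) = sin 78.20° = 0.9789.
R = (13.0)² × 0.9789 / 9.81 = 16.9 m.

16.9 m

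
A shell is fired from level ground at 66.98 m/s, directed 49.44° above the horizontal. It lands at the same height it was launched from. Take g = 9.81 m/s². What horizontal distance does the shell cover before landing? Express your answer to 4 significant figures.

For level ground, R = v₀² sin(2θ) / g.
sin(2 × 49.44°) = sin 98.880° = 0.9880.
R = (66.98)² × 0.9880 / 9.81 = 451.8 m.

451.8 m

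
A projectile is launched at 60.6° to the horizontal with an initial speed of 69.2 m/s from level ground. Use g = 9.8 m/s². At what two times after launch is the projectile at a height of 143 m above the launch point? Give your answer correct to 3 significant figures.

3.21 s and 9.09 s

v_y0 = 69.2 sin 60.6° = 60.29 m/s.
Set y = v_y0 t − ½ g t² = 143: 4.900 t² − 60.29 t + 143 = 0.
t = [60.29 ± √(3635 − 2803)] / 9.8 = (60.29 ± 28.84) / 9.8, giving t = 3.21 s or t = 9.09 s.
So the projectile is at 143 m at t = 3.21 s (rising) and t = 9.09 s (falling).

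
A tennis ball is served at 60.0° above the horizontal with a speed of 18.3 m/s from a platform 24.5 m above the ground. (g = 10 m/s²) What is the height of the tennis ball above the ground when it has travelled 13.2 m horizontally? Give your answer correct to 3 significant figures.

v_x = 18.3 cos 60.0° = 9.150 m/s, v_y0 = 18.3 sin 60.0° = 15.85 m/s.
Time to reach x = 13.2 m: t = x / v_x = 13.2 / 9.150 = 1.443 s.
y = 24.5 + v_y0 t − ½ g t² = 24.5 + 15.85×1.443 − 5.000×1.443² = 37.0 m.

37.0 m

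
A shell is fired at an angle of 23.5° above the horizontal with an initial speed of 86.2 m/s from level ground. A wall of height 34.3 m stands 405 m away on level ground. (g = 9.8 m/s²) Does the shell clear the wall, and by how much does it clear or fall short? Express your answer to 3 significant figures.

v_x = 86.2 cos 23.5° = 79.05 m/s; v_y0 = 86.2 sin 23.5° = 34.37 m/s.
Time to reach the wall: t = 405 / 79.05 = 5.123 s.
Height at that point: y = 34.37×5.123 − 4.900×5.123² = 47.48 m.
That is 47.48 − 34.3 = 13.2 m above the top of the wall, so the shell clears it.

Yes — it clears the wall by 13.2 m.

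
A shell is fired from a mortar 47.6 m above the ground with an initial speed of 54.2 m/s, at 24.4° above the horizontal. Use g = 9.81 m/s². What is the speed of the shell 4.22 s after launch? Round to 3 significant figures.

v_x = 54.2 cos 24.4° = 49.36 m/s (constant).
v_y(t) = 54.2 sin 24.4° − g t = 22.39 − 9.81 × 4.22 = -19.01 m/s.
Speed = √(v_x² + v_y²) = √(2436 + 361.4) = 52.9 m/s.

52.9 m/s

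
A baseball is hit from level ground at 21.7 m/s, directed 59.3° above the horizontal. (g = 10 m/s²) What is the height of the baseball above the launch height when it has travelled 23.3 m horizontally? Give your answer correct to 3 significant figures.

v_x = 21.7 cos 59.3° = 11.08 m/s, v_y0 = 21.7 sin 59.3° = 18.66 m/s.
Time to reach x = 23.3 m: t = x / v_x = 23.3 / 11.08 = 2.103 s.
y = v_y0 t − ½ g t² = 18.66×2.103 − 5.000×2.103² = 17.1 m.

17.1 m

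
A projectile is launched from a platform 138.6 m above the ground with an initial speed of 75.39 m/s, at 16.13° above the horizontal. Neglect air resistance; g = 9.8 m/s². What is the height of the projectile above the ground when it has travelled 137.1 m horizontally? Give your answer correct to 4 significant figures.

v_x = 75.39 cos 16.13° = 72.422 m/s, v_y0 = 75.39 sin 16.13° = 20.945 m/s.
Time to reach x = 137.1 m: t = x / v_x = 137.1 / 72.422 = 1.8931 s.
y = 138.6 + v_y0 t − ½ g t² = 138.6 + 20.945×1.8931 − 4.900×1.8931² = 160.7 m.

160.7 m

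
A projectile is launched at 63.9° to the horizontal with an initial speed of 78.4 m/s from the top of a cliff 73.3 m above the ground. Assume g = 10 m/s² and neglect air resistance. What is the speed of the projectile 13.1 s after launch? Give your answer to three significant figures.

69.7 m/s

v_x = 78.4 cos 63.9° = 34.49 m/s (constant).
v_y(t) = 78.4 sin 63.9° − g t = 70.41 − 10 × 13.1 = -60.59 m/s.
Speed = √(v_x² + v_y²) = √(1190 + 3671) = 69.7 m/s.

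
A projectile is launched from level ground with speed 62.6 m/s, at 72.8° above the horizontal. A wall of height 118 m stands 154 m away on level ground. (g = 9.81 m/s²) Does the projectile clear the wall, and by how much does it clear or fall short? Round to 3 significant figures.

Yes — it clears the wall by 40.0 m.

v_x = 62.6 cos 72.8° = 18.51 m/s; v_y0 = 62.6 sin 72.8° = 59.80 m/s.
Time to reach the wall: t = 154 / 18.51 = 8.320 s.
Height at that point: y = 59.80×8.320 − 4.905×8.320² = 158.0 m.
That is 158.0 − 118 = 40.0 m above the top of the wall, so the projectile clears it.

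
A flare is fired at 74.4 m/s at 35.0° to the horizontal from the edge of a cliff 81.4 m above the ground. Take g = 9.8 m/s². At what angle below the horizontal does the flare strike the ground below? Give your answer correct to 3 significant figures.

43.8°

v_x = 74.4 cos 35.0° = 60.94 m/s.
At impact |v_y| = √(v_y0² + 2 g h) = √(42.67² + 2×9.8×81.4) = 58.45 m/s.
Angle below horizontal = arctan(|v_y| / v_x) = arctan(58.45 / 60.94) = 43.8°.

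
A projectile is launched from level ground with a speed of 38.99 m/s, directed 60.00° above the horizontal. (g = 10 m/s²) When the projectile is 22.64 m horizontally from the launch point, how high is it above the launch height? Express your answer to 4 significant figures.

v_x = 38.99 cos 60.00° = 19.495 m/s, v_y0 = 38.99 sin 60.00° = 33.766 m/s.
Time to reach x = 22.64 m: t = x / v_x = 22.64 / 19.495 = 1.1613 s.
y = v_y0 t − ½ g t² = 33.766×1.1613 − 5.000×1.1613² = 32.47 m.

32.47 m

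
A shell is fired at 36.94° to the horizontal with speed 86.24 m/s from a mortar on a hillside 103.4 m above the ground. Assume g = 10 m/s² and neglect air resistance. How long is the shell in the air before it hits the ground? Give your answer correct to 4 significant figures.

Vertical component: v_y = 86.24 sin 36.94° = 51.828 m/s.
Taking up as positive with launch at y = 103.4 m, landing at y = 0: 0 = 103.4 + 51.828 t − ½(10) t².
Solving 5.000 t² − 51.828 t − 103.4 = 0 gives t = [51.828 + √(51.828² + 4·5.000·103.4)] / 10.00 = 12.08 s.

12.08 s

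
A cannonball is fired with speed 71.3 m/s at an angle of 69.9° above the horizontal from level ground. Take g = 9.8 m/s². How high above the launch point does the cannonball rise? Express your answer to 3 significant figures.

Vertical component of launch velocity: v_y = 71.3 sin 69.9° = 66.96 m/s.
At the highest point the vertical velocity is zero, so v_y² = 2 g h_max.
h_max = (66.96)² / (2 × 9.8) = 4484 / 19.60 = 229 m.

229 m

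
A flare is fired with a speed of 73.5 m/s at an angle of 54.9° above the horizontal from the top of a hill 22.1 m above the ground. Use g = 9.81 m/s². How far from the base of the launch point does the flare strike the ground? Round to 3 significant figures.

Components: v_x = 73.5 cos 54.9° = 42.26 m/s, v_y = 73.5 sin 54.9° = 60.13 m/s.
Vertical: 0 = 22.1 + 60.13 t − ½(9.81) t² ⇒ 4.905 t² − 60.13 t − 22.1 = 0.
t = [60.13 + √(3616 + 433.6)] / 9.810 = 12.62 s.
Horizontal: R = v_x · t = 42.26 × 12.62 = 533 m.

533 m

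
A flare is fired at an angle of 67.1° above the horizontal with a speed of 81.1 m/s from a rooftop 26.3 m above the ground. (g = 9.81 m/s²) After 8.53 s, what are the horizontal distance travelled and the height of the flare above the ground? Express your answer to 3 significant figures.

x = 269 m, y = 307 m

v_x = 81.1 cos 67.1° = 31.56 m/s; v_y0 = 81.1 sin 67.1° = 74.71 m/s.
x = v_x t = 31.56 × 8.53 = 269 m.
y = 26.3 + v_y0 t − ½ g t² = 307 m.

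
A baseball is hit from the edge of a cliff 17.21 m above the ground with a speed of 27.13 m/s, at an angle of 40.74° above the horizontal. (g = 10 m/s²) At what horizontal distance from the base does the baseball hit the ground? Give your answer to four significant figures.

89.11 m

Components: v_x = 27.13 cos 40.74° = 20.556 m/s, v_y = 27.13 sin 40.74° = 17.706 m/s.
Vertical: 0 = 17.21 + 17.706 t − ½(10) t² ⇒ 5.000 t² − 17.706 t − 17.21 = 0.
t = [17.706 + √(313.50 + 344.20)] / 10.00 = 4.3352 s.
Horizontal: R = v_x · t = 20.556 × 4.3352 = 89.11 m.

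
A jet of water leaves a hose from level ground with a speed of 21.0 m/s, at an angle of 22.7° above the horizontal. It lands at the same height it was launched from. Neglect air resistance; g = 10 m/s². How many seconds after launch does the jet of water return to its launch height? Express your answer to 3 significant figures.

1.62 s

Vertical component: v_y = 21.0 sin 22.7° = 8.104 m/s.
For a projectile landing at launch height, time of flight is t = 2 v_y / g = 2 × 8.104 / 10 = 1.62 s.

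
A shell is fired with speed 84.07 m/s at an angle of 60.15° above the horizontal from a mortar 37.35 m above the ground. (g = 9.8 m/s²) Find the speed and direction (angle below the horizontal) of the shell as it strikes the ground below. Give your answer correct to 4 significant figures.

v_x = 84.07 cos 60.15° = 41.844 m/s (constant).
|v_y| at impact = √((72.917)² + 2×9.8×37.35) = 77.775 m/s.
Speed = √(41.844² + 77.775²) = 88.32 m/s; angle = arctan(77.775/41.844) = 61.72° below horizontal.

88.32 m/s at 61.72° below the horizontal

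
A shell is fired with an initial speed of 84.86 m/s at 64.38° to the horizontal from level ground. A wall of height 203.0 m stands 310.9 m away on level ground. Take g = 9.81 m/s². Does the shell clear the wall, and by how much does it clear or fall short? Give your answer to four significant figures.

v_x = 84.86 cos 64.38° = 36.694 m/s; v_y0 = 84.86 sin 64.38° = 76.517 m/s.
Time to reach the wall: t = 310.9 / 36.694 = 8.4728 s.
Height at that point: y = 76.517×8.4728 − 4.905×8.4728² = 296.19 m.
That is 296.19 − 203.0 = 93.19 m above the top of the wall, so the shell clears it.

Yes — it clears the wall by 93.19 m.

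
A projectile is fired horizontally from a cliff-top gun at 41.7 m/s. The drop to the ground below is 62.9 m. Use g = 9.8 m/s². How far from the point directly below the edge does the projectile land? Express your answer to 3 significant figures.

Initial vertical velocity is zero, so the fall time comes from h = ½ g t²: t = √(2 × 62.9 / 9.8) = 3.583 s.
Horizontal motion is uniform at 41.7 m/s, so x = 41.7 × 3.583 = 149 m.

149 m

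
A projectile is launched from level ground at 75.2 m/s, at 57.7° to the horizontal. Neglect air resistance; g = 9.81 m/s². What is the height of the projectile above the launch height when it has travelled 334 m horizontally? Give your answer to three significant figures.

189 m

v_x = 75.2 cos 57.7° = 40.18 m/s, v_y0 = 75.2 sin 57.7° = 63.56 m/s.
Time to reach x = 334 m: t = x / v_x = 334 / 40.18 = 8.313 s.
y = v_y0 t − ½ g t² = 63.56×8.313 − 4.905×8.313² = 189 m.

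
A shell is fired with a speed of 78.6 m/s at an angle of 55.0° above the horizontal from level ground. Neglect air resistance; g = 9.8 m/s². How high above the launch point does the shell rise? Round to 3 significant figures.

212 m

Vertical component of launch velocity: v_y = 78.6 sin 55.0° = 64.39 m/s.
At the highest point the vertical velocity is zero, so v_y² = 2 g h_max.
h_max = (64.39)² / (2 × 9.8) = 4146 / 19.60 = 212 m.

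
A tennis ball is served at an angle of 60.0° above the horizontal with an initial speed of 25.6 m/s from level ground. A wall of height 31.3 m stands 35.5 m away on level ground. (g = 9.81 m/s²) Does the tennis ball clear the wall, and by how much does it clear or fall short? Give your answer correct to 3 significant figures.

v_x = 25.6 cos 60.0° = 12.80 m/s; v_y0 = 25.6 sin 60.0° = 22.17 m/s.
Time to reach the wall: t = 35.5 / 12.80 = 2.773 s.
Height at that point: y = 22.17×2.773 − 4.905×2.773² = 23.76 m.
That is 31.3 − 23.76 = 7.54 m below the top of the wall, so the tennis ball does not clear it.

No — it falls 7.54 m short of clearing the wall.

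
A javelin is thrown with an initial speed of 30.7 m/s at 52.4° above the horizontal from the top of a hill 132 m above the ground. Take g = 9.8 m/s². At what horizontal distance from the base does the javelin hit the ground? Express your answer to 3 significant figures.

Components: v_x = 30.7 cos 52.4° = 18.73 m/s, v_y = 30.7 sin 52.4° = 24.32 m/s.
Vertical: 0 = 132 + 24.32 t − ½(9.8) t² ⇒ 4.900 t² − 24.32 t − 132 = 0.
t = [24.32 + √(591.5 + 2587)] / 9.800 = 8.235 s.
Horizontal: R = v_x · t = 18.73 × 8.235 = 154 m.

154 m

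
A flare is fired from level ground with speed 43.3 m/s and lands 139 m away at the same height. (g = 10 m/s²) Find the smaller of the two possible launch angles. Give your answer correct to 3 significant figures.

23.9°

Level-ground range: R = v₀² sin(2θ)/g ⇒ sin 2θ = R g / v₀² = 139×10/43.3² = 0.7414.
2θ = arcsin(0.7414) = 47.85° or 180° − 47.85° = 132.15°.
So θ = 23.9° or θ = 66.1°.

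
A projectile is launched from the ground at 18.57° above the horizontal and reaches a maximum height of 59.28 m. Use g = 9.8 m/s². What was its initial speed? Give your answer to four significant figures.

107.0 m/s

At maximum height v_y = 0, so (v₀ sin θ)² = 2 g H.
v₀ sin 18.57° = √(2 × 9.8 × 59.28) = 34.086 m/s.
v₀ = 34.086 / sin 18.57° = 34.086 / 0.3185 = 107.0 m/s.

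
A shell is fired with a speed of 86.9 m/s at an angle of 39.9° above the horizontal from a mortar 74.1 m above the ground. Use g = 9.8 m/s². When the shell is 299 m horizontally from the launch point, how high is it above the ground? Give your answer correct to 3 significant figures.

v_x = 86.9 cos 39.9° = 66.67 m/s, v_y0 = 86.9 sin 39.9° = 55.74 m/s.
Time to reach x = 299 m: t = x / v_x = 299 / 66.67 = 4.485 s.
y = 74.1 + v_y0 t − ½ g t² = 74.1 + 55.74×4.485 − 4.900×4.485² = 226 m.

226 m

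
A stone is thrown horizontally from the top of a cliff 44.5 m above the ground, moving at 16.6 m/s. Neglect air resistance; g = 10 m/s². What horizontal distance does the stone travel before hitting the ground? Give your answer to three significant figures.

Initial vertical velocity is zero, so the fall time comes from h = ½ g t²: t = √(2 × 44.5 / 10) = 2.983 s.
Horizontal motion is uniform at 16.6 m/s, so x = 16.6 × 2.983 = 49.5 m.

49.5 m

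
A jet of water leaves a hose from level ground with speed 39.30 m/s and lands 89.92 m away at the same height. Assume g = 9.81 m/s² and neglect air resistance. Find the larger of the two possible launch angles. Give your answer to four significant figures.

Level-ground range: R = v₀² sin(2θ)/g ⇒ sin 2θ = R g / v₀² = 89.92×9.81/39.30² = 0.5711.
2θ = arcsin(0.5711) = 34.827° or 180° − 34.827° = 145.173°.
So θ = 17.41° or θ = 72.59°.

72.59°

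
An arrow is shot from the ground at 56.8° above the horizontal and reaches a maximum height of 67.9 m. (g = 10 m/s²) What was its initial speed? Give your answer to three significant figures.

At maximum height v_y = 0, so (v₀ sin θ)² = 2 g H.
v₀ sin 56.8° = √(2 × 10 × 67.9) = 36.85 m/s.
v₀ = 36.85 / sin 56.8° = 36.85 / 0.8368 = 44.0 m/s.

44.0 m/s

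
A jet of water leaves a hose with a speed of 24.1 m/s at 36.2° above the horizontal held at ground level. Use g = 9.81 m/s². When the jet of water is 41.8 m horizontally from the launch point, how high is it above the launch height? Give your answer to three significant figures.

v_x = 24.1 cos 36.2° = 19.45 m/s, v_y0 = 24.1 sin 36.2° = 14.23 m/s.
Time to reach x = 41.8 m: t = x / v_x = 41.8 / 19.45 = 2.149 s.
y = v_y0 t − ½ g t² = 14.23×2.149 − 4.905×2.149² = 7.93 m.

7.93 m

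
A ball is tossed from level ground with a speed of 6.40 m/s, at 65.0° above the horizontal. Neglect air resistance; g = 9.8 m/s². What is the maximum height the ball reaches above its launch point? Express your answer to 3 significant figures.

Vertical component of launch velocity: v_y = 6.40 sin 65.0° = 5.800 m/s.
At the highest point the vertical velocity is zero, so v_y² = 2 g h_max.
h_max = (5.800)² / (2 × 9.8) = 33.64 / 19.60 = 1.72 m.

1.72 m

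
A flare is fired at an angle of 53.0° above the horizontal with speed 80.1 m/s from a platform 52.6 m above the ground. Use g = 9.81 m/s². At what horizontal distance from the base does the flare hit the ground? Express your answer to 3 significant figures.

666 m

Components: v_x = 80.1 cos 53.0° = 48.21 m/s, v_y = 80.1 sin 53.0° = 63.97 m/s.
Vertical: 0 = 52.6 + 63.97 t − ½(9.81) t² ⇒ 4.905 t² − 63.97 t − 52.6 = 0.
t = [63.97 + √(4092 + 1032)] / 9.810 = 13.82 s.
Horizontal: R = v_x · t = 48.21 × 13.82 = 666 m.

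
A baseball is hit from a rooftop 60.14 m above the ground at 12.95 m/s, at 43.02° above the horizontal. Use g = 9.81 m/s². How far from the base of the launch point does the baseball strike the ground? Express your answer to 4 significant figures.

Components: v_x = 12.95 cos 43.02° = 9.4679 m/s, v_y = 12.95 sin 43.02° = 8.8352 m/s.
Vertical: 0 = 60.14 + 8.8352 t − ½(9.81) t² ⇒ 4.905 t² − 8.8352 t − 60.14 = 0.
t = [8.8352 + √(78.061 + 1179.9)] / 9.810 = 4.5161 s.
Horizontal: R = v_x · t = 9.4679 × 4.5161 = 42.76 m.

42.76 m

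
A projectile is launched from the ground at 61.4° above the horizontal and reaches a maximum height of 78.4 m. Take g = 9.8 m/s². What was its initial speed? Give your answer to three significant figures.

44.6 m/s

At maximum height v_y = 0, so (v₀ sin θ)² = 2 g H.
v₀ sin 61.4° = √(2 × 9.8 × 78.4) = 39.20 m/s.
v₀ = 39.20 / sin 61.4° = 39.20 / 0.8780 = 44.6 m/s.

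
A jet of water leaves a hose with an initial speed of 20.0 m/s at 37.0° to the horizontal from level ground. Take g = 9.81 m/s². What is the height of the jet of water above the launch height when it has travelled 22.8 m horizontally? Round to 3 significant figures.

7.19 m

v_x = 20.0 cos 37.0° = 15.97 m/s, v_y0 = 20.0 sin 37.0° = 12.04 m/s.
Time to reach x = 22.8 m: t = x / v_x = 22.8 / 15.97 = 1.428 s.
y = v_y0 t − ½ g t² = 12.04×1.428 − 4.905×1.428² = 7.19 m.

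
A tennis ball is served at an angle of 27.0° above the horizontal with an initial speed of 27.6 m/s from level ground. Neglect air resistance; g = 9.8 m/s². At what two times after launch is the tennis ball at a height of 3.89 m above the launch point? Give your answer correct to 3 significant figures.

v_y0 = 27.6 sin 27.0° = 12.53 m/s.
Set y = v_y0 t − ½ g t² = 3.89: 4.900 t² − 12.53 t + 3.89 = 0.
t = [12.53 ± √(157.0 − 76.24)] / 9.8 = (12.53 ± 8.987) / 9.8, giving t = 0.362 s or t = 2.20 s.
So the tennis ball is at 3.89 m at t = 0.362 s (rising) and t = 2.20 s (falling).

0.362 s and 2.20 s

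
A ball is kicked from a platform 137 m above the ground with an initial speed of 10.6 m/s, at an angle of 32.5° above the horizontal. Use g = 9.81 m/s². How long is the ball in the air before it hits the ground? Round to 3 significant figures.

Vertical component: v_y = 10.6 sin 32.5° = 5.695 m/s.
Taking up as positive with launch at y = 137 m, landing at y = 0: 0 = 137 + 5.695 t − ½(9.81) t².
Solving 4.905 t² − 5.695 t − 137 = 0 gives t = [5.695 + √(5.695² + 4·4.905·137)] / 9.810 = 5.90 s.

5.90 s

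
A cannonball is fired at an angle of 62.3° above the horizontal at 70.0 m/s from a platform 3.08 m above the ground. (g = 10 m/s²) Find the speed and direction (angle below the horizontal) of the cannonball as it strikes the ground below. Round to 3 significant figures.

v_x = 70.0 cos 62.3° = 32.54 m/s (constant).
|v_y| at impact = √((61.98)² + 2×10×3.08) = 62.47 m/s.
Speed = √(32.54² + 62.47²) = 70.4 m/s; angle = arctan(62.47/32.54) = 62.5° below horizontal.

70.4 m/s at 62.5° below the horizontal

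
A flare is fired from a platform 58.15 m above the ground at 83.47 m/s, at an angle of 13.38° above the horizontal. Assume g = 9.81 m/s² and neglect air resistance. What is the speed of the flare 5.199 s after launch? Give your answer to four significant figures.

v_x = 83.47 cos 13.38° = 81.204 m/s (constant).
v_y(t) = 83.47 sin 13.38° − g t = 19.316 − 9.81 × 5.199 = -31.686 m/s.
Speed = √(v_x² + v_y²) = √(6594.1 + 1004.0) = 87.17 m/s.

87.17 m/s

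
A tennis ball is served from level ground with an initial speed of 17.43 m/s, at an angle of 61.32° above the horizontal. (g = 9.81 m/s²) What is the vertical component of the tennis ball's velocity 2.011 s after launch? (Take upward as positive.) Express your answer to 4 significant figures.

-4.436 m/s

Initial vertical component: v_y0 = 17.43 sin 61.32° = 15.292 m/s.
v_y(t) = v_y0 − g t = 15.292 − 9.81 × 2.011 = -4.436 m/s.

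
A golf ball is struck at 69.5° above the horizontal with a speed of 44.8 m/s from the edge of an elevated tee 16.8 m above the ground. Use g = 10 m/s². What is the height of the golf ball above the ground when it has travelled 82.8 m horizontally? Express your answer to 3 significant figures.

v_x = 44.8 cos 69.5° = 15.69 m/s, v_y0 = 44.8 sin 69.5° = 41.96 m/s.
Time to reach x = 82.8 m: t = x / v_x = 82.8 / 15.69 = 5.277 s.
y = 16.8 + v_y0 t − ½ g t² = 16.8 + 41.96×5.277 − 5.000×5.277² = 99.0 m.

99.0 m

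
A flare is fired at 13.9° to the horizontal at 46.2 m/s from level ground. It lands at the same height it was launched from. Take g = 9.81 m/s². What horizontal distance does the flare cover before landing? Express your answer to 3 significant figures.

101 m

Components: v_x = 46.2 cos 13.9° = 44.85 m/s, v_y = 46.2 sin 13.9° = 11.10 m/s.
Time of flight (same landing height): t = 2 v_y / g = 2 × 11.10 / 9.81 = 2.263 s.
Range: R = v_x · t = 44.85 × 2.263 = 101 m.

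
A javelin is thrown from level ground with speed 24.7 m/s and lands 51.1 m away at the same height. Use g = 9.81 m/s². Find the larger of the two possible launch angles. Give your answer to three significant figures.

62.4°

Level-ground range: R = v₀² sin(2θ)/g ⇒ sin 2θ = R g / v₀² = 51.1×9.81/24.7² = 0.8217.
2θ = arcsin(0.8217) = 55.26° or 180° − 55.26° = 124.74°.
So θ = 27.6° or θ = 62.4°.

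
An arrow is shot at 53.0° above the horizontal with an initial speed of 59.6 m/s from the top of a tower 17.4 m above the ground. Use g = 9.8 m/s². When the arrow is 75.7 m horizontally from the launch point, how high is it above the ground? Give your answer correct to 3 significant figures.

96.0 m

v_x = 59.6 cos 53.0° = 35.87 m/s, v_y0 = 59.6 sin 53.0° = 47.60 m/s.
Time to reach x = 75.7 m: t = x / v_x = 75.7 / 35.87 = 2.110 s.
y = 17.4 + v_y0 t − ½ g t² = 17.4 + 47.60×2.110 − 4.900×2.110² = 96.0 m.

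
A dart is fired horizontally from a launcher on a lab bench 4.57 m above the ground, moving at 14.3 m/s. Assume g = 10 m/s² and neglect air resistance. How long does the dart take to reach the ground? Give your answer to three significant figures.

The horizontal speed doesn't affect the fall. With v_y0 = 0, h = ½ g t².
t = √(2 × 4.57 / 10) = √0.9140 = 0.956 s.

0.956 s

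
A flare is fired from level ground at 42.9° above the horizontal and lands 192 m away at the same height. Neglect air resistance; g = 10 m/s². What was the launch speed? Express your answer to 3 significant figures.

On level ground, R = v₀² sin(2θ) / g, so v₀ = √(R g / sin 2θ).
sin(2 × 42.9°) = 0.9973.
v₀ = √(192 × 10 / 0.9973) = √1925 = 43.9 m/s.

43.9 m/s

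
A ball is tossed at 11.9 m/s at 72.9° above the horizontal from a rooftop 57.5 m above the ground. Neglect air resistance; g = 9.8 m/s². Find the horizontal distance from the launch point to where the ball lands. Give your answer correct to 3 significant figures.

16.7 m

Components: v_x = 11.9 cos 72.9° = 3.499 m/s, v_y = 11.9 sin 72.9° = 11.37 m/s.
Vertical: 0 = 57.5 + 11.37 t − ½(9.8) t² ⇒ 4.900 t² − 11.37 t − 57.5 = 0.
t = [11.37 + √(129.3 + 1127)] / 9.800 = 4.777 s.
Horizontal: R = v_x · t = 3.499 × 4.777 = 16.7 m.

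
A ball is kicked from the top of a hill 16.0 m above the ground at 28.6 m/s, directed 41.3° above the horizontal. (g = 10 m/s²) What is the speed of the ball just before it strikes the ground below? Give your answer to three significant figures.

33.7 m/s

v_x = 28.6 cos 41.3° = 21.49 m/s is unchanged throughout.
For the vertical component, v_y² = v_y0² + 2 g h = (18.88)² + 2×10×16.0 = 676.5, so |v_y| = 26.01 m/s.
Impact speed = √(v_x² + v_y²) = √(461.8 + 676.5) = 33.7 m/s.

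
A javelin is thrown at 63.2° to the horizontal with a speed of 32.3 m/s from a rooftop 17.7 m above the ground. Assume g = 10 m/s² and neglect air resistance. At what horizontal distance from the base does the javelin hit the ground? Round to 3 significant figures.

Components: v_x = 32.3 cos 63.2° = 14.56 m/s, v_y = 32.3 sin 63.2° = 28.83 m/s.
Vertical: 0 = 17.7 + 28.83 t − ½(10) t² ⇒ 5.000 t² − 28.83 t − 17.7 = 0.
t = [28.83 + √(831.2 + 354.0)] / 10.00 = 6.326 s.
Horizontal: R = v_x · t = 14.56 × 6.326 = 92.1 m.

92.1 m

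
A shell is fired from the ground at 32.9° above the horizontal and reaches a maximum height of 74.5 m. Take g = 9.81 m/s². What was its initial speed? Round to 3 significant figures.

70.4 m/s

At maximum height v_y = 0, so (v₀ sin θ)² = 2 g H.
v₀ sin 32.9° = √(2 × 9.81 × 74.5) = 38.23 m/s.
v₀ = 38.23 / sin 32.9° = 38.23 / 0.5432 = 70.4 m/s.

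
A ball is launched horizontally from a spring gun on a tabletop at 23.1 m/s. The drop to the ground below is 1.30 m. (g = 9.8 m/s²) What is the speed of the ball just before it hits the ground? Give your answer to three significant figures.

23.6 m/s

Fall time: t = √(2 × 1.30 / 9.8) = 0.5151 s.
At impact: v_x = 23.1 m/s (unchanged), v_y = g t = 9.8 × 0.5151 = 5.048 m/s.
Speed = √(v_x² + v_y²) = √(533.6 + 25.48) = 23.6 m/s.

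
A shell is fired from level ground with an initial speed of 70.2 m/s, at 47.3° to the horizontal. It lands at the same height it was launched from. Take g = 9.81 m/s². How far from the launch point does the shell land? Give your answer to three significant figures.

501 m

Components: v_x = 70.2 cos 47.3° = 47.61 m/s, v_y = 70.2 sin 47.3° = 51.59 m/s.
Time of flight (same landing height): t = 2 v_y / g = 2 × 51.59 / 9.81 = 10.52 s.
Range: R = v_x · t = 47.61 × 10.52 = 501 m.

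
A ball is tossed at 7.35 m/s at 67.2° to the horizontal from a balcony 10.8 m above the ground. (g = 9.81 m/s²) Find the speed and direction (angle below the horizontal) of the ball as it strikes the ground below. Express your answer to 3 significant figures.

16.3 m/s at 79.9° below the horizontal

v_x = 7.35 cos 67.2° = 2.848 m/s (constant).
|v_y| at impact = √((6.776)² + 2×9.81×10.8) = 16.06 m/s.
Speed = √(2.848² + 16.06²) = 16.3 m/s; angle = arctan(16.06/2.848) = 79.9° below horizontal.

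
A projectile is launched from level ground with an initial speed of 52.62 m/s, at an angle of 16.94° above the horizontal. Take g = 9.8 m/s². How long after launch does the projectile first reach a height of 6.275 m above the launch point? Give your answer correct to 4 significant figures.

0.4842 s

v_y0 = 52.62 sin 16.94° = 15.332 m/s.
Set y = v_y0 t − ½ g t² = 6.275: 4.900 t² − 15.332 t + 6.275 = 0.
t = [15.332 ± √(235.07 − 122.99)] / 9.8 = (15.332 ± 10.587) / 9.8, giving t = 0.4842 s or t = 2.645 s.
The projectile is on the way up at the first time, so t = 0.4842 s.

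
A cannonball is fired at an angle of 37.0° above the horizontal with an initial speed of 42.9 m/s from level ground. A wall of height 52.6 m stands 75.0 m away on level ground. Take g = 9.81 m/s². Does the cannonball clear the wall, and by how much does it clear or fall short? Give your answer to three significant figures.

v_x = 42.9 cos 37.0° = 34.26 m/s; v_y0 = 42.9 sin 37.0° = 25.82 m/s.
Time to reach the wall: t = 75.0 / 34.26 = 2.189 s.
Height at that point: y = 25.82×2.189 − 4.905×2.189² = 33.02 m.
That is 52.6 − 33.02 = 19.6 m below the top of the wall, so the cannonball does not clear it.

No — it falls 19.6 m short of clearing the wall.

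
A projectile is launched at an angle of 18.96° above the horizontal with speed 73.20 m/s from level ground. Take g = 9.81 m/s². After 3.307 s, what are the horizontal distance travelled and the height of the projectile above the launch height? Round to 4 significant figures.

x = 228.9 m, y = 25.01 m

v_x = 73.20 cos 18.96° = 69.229 m/s; v_y0 = 73.20 sin 18.96° = 23.783 m/s.
x = v_x t = 69.229 × 3.307 = 228.9 m.
y = v_y0 t − ½ g t² = 23.783×3.307 − 4.905×3.307² = 25.01 m.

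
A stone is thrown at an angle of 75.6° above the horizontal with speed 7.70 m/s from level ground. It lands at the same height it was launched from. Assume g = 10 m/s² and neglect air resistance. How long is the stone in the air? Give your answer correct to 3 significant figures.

Vertical component: v_y = 7.70 sin 75.6° = 7.458 m/s.
For a projectile landing at launch height, time of flight is t = 2 v_y / g = 2 × 7.458 / 10 = 1.49 s.

1.49 s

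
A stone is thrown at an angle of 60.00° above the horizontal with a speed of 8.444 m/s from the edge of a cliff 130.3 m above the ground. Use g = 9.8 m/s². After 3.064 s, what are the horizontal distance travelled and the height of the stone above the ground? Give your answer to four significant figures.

v_x = 8.444 cos 60.00° = 4.2220 m/s; v_y0 = 8.444 sin 60.00° = 7.3127 m/s.
x = v_x t = 4.2220 × 3.064 = 12.94 m.
y = 130.3 + v_y0 t − ½ g t² = 106.7 m.

x = 12.94 m, y = 106.7 m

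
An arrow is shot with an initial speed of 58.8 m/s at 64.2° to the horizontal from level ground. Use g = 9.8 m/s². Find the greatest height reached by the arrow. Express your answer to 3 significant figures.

143 m

Vertical component of launch velocity: v_y = 58.8 sin 64.2° = 52.94 m/s.
At the highest point the vertical velocity is zero, so v_y² = 2 g h_max.
h_max = (52.94)² / (2 × 9.8) = 2803 / 19.60 = 143 m.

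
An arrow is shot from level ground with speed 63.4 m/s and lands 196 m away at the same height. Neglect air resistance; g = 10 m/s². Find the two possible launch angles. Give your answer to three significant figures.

Level-ground range: R = v₀² sin(2θ)/g ⇒ sin 2θ = R g / v₀² = 196×10/63.4² = 0.4876.
2θ = arcsin(0.4876) = 29.18° or 180° − 29.18° = 150.82°.
So θ = 14.6° or θ = 75.4°.

14.6° and 75.4°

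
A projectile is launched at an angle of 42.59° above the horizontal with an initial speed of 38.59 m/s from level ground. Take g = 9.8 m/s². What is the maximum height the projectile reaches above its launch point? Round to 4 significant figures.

34.80 m

Vertical component of launch velocity: v_y = 38.59 sin 42.59° = 26.116 m/s.
At the highest point the vertical velocity is zero, so v_y² = 2 g h_max.
h_max = (26.116)² / (2 × 9.8) = 682.05 / 19.60 = 34.80 m.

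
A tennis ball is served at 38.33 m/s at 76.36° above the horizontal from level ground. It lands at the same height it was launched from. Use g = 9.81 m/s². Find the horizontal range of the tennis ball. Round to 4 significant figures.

68.64 m

For level ground, R = v₀² sin(2θ) / g.
sin(2 × 76.36°) = sin 152.72° = 0.4583.
R = (38.33)² × 0.4583 / 9.81 = 68.64 m.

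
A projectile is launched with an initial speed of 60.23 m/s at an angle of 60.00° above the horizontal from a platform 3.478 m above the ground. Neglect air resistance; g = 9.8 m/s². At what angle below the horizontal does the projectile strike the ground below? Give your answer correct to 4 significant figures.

v_x = 60.23 cos 60.00° = 30.115 m/s.
At impact |v_y| = √(v_y0² + 2 g h) = √(52.161² + 2×9.8×3.478) = 52.810 m/s.
Angle below horizontal = arctan(|v_y| / v_x) = arctan(52.810 / 30.115) = 60.31°.

60.31°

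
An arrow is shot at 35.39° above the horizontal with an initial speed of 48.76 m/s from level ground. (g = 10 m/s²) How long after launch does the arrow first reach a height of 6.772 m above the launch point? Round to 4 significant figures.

v_y0 = 48.76 sin 35.39° = 28.239 m/s.
Set y = v_y0 t − ½ g t² = 6.772: 5.000 t² − 28.239 t + 6.772 = 0.
t = [28.239 ± √(797.44 − 135.44)] / 10 = (28.239 ± 25.729) / 10, giving t = 0.2510 s or t = 5.397 s.
The arrow is on the way up at the first time, so t = 0.2510 s.

0.2510 s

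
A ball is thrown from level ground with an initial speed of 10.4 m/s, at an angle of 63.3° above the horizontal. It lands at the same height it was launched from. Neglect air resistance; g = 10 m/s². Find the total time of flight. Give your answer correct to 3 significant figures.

Vertical component: v_y = 10.4 sin 63.3° = 9.291 m/s.
For a projectile landing at launch height, time of flight is t = 2 v_y / g = 2 × 9.291 / 10 = 1.86 s.

1.86 s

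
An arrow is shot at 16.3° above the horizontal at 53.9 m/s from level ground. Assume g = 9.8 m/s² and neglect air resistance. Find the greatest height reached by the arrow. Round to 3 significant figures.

Vertical component of launch velocity: v_y = 53.9 sin 16.3° = 15.13 m/s.
At the highest point the vertical velocity is zero, so v_y² = 2 g h_max.
h_max = (15.13)² / (2 × 9.8) = 228.9 / 19.60 = 11.7 m.

11.7 m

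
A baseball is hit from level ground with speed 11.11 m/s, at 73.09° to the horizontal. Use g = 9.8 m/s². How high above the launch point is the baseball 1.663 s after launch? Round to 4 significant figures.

v_y0 = 11.11 sin 73.09° = 10.630 m/s.
y(t) = v_y0 t − ½ g t² = 10.630×1.663 − 4.900×1.663² = 4.126 m.

4.126 m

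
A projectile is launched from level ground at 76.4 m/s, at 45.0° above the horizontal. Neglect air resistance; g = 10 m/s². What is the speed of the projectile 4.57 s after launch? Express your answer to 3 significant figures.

54.7 m/s

v_x = 76.4 cos 45.0° = 54.02 m/s (constant).
v_y(t) = 76.4 sin 45.0° − g t = 54.02 − 10 × 4.57 = 8.320 m/s.
Speed = √(v_x² + v_y²) = √(2918 + 69.22) = 54.7 m/s.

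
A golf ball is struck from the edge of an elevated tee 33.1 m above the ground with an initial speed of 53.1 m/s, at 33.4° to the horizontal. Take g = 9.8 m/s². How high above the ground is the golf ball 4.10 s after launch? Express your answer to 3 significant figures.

v_y0 = 53.1 sin 33.4° = 29.23 m/s.
y(t) = 33.1 + v_y0 t − ½ g t² = 33.1 + 29.23×4.10 − ½×9.8×4.10² = 70.6 m.

70.6 m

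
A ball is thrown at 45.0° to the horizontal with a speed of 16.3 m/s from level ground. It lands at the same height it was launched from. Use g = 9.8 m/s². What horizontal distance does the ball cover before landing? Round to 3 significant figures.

27.1 m

For level ground, R = v₀² sin(2θ) / g.
sin(2 × 45.0°) = sin 90.00° = 1.000.
R = (16.3)² × 1.000 / 9.8 = 27.1 m.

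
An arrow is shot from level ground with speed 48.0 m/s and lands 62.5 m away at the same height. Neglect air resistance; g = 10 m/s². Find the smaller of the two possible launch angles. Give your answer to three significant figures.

Level-ground range: R = v₀² sin(2θ)/g ⇒ sin 2θ = R g / v₀² = 62.5×10/48.0² = 0.2713.
2θ = arcsin(0.2713) = 15.74° or 180° − 15.74° = 164.26°.
So θ = 7.87° or θ = 82.1°.

7.87°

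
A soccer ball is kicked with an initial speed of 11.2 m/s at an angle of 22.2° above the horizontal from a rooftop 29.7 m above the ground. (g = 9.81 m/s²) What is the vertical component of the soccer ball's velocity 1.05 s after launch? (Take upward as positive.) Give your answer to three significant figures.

-6.07 m/s

Initial vertical component: v_y0 = 11.2 sin 22.2° = 4.232 m/s.
v_y(t) = v_y0 − g t = 4.232 − 9.81 × 1.05 = -6.07 m/s.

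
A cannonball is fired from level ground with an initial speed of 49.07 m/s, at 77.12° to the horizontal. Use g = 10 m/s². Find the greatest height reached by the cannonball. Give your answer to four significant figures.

Vertical component of launch velocity: v_y = 49.07 sin 77.12° = 47.835 m/s.
At the highest point the vertical velocity is zero, so v_y² = 2 g h_max.
h_max = (47.835)² / (2 × 10) = 2288.2 / 20.00 = 114.4 m.

114.4 m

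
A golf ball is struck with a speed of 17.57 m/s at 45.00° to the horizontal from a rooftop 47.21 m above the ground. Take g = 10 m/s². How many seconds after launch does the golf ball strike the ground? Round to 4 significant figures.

Vertical component: v_y = 17.57 sin 45.00° = 12.424 m/s.
Taking up as positive with launch at y = 47.21 m, landing at y = 0: 0 = 47.21 + 12.424 t − ½(10) t².
Solving 5.000 t² − 12.424 t − 47.21 = 0 gives t = [12.424 + √(12.424² + 4·5.000·47.21)] / 10.00 = 4.557 s.

4.557 s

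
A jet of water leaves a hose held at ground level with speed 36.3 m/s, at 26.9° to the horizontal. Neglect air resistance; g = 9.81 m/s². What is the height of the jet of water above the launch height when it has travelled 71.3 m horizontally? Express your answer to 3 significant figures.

12.4 m

v_x = 36.3 cos 26.9° = 32.37 m/s, v_y0 = 36.3 sin 26.9° = 16.42 m/s.
Time to reach x = 71.3 m: t = x / v_x = 71.3 / 32.37 = 2.203 s.
y = v_y0 t − ½ g t² = 16.42×2.203 − 4.905×2.203² = 12.4 m.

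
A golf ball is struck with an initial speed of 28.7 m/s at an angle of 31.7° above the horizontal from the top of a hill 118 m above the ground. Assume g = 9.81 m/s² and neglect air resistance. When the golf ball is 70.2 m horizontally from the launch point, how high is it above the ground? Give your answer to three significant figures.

v_x = 28.7 cos 31.7° = 24.42 m/s, v_y0 = 28.7 sin 31.7° = 15.08 m/s.
Time to reach x = 70.2 m: t = x / v_x = 70.2 / 24.42 = 2.875 s.
y = 118 + v_y0 t − ½ g t² = 118 + 15.08×2.875 − 4.905×2.875² = 121 m.

121 m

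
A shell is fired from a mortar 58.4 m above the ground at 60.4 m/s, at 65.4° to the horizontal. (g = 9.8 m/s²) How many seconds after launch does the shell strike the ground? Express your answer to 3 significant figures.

12.2 s

Vertical component: v_y = 60.4 sin 65.4° = 54.92 m/s.
Taking up as positive with launch at y = 58.4 m, landing at y = 0: 0 = 58.4 + 54.92 t − ½(9.8) t².
Solving 4.900 t² − 54.92 t − 58.4 = 0 gives t = [54.92 + √(54.92² + 4·4.900·58.4)] / 9.800 = 12.2 s.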